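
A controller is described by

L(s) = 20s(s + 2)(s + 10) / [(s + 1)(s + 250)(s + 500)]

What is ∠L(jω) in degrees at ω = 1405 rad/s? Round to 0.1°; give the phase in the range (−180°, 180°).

29.2°

At s = jω = j1405:
zero (s+2): 2 + j1405 → |·| = √(2²+1405²) = √1974029 ≈ 1405, ∠ = arctan(1405/2) ≈ 89.92°
zero (s+10): 10 + j1405 → |·| = √(10²+1405²) = √1974125 ≈ 1405, ∠ = arctan(1405/10) ≈ 89.59°
zero at origin: s = j1405 → |·| = 1405, ∠ = 90.00°
pole (s+1): 1 + j1405 → |·| = √(1²+1405²) = √1974026 ≈ 1405, ∠ = arctan(1405/1) ≈ 89.96°
pole (s+250): 250 + j1405 → |·| = √(250²+1405²) = √2036525 ≈ 1427.1, ∠ = arctan(1405/250) ≈ 79.91°
pole (s+500): 500 + j1405 → |·| = √(500²+1405²) = √2224025 ≈ 1491.3, ∠ = arctan(1405/500) ≈ 70.41°
∠L = 269.51° − 240.28° = 29.23°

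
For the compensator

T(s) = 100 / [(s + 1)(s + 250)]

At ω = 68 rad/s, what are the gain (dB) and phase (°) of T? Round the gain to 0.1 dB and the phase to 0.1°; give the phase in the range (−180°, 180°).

At s = jω = j68:
pole (s+1): 1 + j68 → |·| = √(1²+68²) = √4625 ≈ 68.007, ∠ = arctan(68/1) ≈ 89.16°
pole (s+250): 250 + j68 → |·| = √(250²+68²) = √67124 ≈ 259.08, ∠ = arctan(68/250) ≈ 15.22°
|T| = 100 / 17619 ≈ 0.0056757
Gain = 20 log₁₀(0.0056757) ≈ -44.92 dB
∠T = 0.00° − 104.38° = -104.38°

-44.9 dB, -104.4°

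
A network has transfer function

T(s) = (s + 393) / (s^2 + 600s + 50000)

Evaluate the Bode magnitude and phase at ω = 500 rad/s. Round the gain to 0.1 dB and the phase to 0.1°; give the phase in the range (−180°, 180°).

Substitute s = j500:
Numerator: (j500) + 393 = 393 + j500
Denominator: (j500)^2 + 600(j500) + 50000 = -200000 + j300000
|N| = √(393² + 500²) ≈ 635.96, ∠N ≈ 51.83°
|D| = √(200000² + 300000²) ≈ 3.6056e+05, ∠D ≈ 123.69°
|T| = 635.96 / 3.6056e+05 ≈ 0.0017638
Gain = 20 log₁₀(0.0017638) ≈ -55.07 dB
∠T = 51.83° − 123.69° = -71.86°

-55.1 dB, -71.9°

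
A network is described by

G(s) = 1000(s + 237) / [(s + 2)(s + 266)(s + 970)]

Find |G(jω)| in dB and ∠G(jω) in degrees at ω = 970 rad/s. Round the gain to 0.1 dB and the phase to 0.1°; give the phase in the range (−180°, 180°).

At s = jω = j970:
zero (s+237): 237 + j970 → |·| = √(237²+970²) = √997069 ≈ 998.53, ∠ = arctan(970/237) ≈ 76.27°
pole (s+2): 2 + j970 → |·| = √(2²+970²) = √940904 ≈ 970, ∠ = arctan(970/2) ≈ 89.88°
pole (s+266): 266 + j970 → |·| = √(266²+970²) = √1011656 ≈ 1005.8, ∠ = arctan(970/266) ≈ 74.66°
pole (s+970): 970 + j970 → |·| = √(970²+970²) = √1881800 ≈ 1371.8, ∠ = arctan(970/970) ≈ 45.00°
|G| = 1000 · 998.53 / 1.3384e+09 ≈ 0.00074606
Gain = 20 log₁₀(0.00074606) ≈ -62.54 dB
∠G = 76.27° − 209.54° = -133.27°

-62.5 dB, -133.3°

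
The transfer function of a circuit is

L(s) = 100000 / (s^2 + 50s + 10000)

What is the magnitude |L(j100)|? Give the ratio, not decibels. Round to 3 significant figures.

At s = jω = j100:
quadratic: (j100)² + 50·j100 + 10000 = 0 + j5000 → |·| ≈ 5000, ∠ ≈ 90.00°
|L| = 100000 / 5000 ≈ 20

20.0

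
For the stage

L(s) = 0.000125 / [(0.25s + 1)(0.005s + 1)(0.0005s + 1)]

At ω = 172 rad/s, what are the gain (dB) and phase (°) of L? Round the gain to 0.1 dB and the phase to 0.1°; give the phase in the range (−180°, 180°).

At ω = 172 rad/s:
pole (1 + j172·0.25) = 1 + j43 → |·| ≈ 43.012, ∠ ≈ 88.67°
pole (1 + j172·0.005) = 1 + j0.86 → |·| ≈ 1.3189, ∠ ≈ 40.70°
pole (1 + j172·0.0005) = 1 + j0.086 → |·| ≈ 1.0037, ∠ ≈ 4.92°
|L| = 0.000125 · 1 / (43.012 · 1.3189 · 1.0037) ≈ 2.1954e-06
Gain = 20 log₁₀(2.1954e-06) ≈ -113.17 dB
∠L = (0°) − (88.67° + 40.70° + 4.92°) = -134.29°

-113.2 dB, -134.3°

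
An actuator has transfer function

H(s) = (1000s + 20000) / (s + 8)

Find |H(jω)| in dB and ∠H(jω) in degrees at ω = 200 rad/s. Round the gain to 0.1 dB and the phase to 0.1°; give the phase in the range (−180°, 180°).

60.0 dB, -3.4°

Substitute s = j200:
Numerator: 1000(j200) + 20000 = 20000 + j200000
Denominator: (j200) + 8 = 8 + j200
|N| = √(20000² + 200000²) ≈ 2.01e+05, ∠N ≈ 84.29°
|D| = √(8² + 200²) ≈ 200.16, ∠D ≈ 87.71°
|H| = 2.01e+05 / 200.16 ≈ 1004.2
Gain = 20 log₁₀(1004.2) ≈ 60.04 dB
∠H = 84.29° − 87.71° = -3.42°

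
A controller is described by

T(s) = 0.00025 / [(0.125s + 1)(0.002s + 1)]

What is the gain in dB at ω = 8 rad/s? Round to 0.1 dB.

At ω = 8 rad/s:
pole (1 + j8·0.125) = 1 + j1 → |·| ≈ 1.4142, ∠ ≈ 45.00°
pole (1 + j8·0.002) = 1 + j0.016 → |·| ≈ 1.0001, ∠ ≈ 0.92°
|T| = 0.00025 · 1 / (1.4142 · 1.0001) ≈ 0.00017676
Gain = 20 log₁₀(0.00017676) ≈ -75.05 dB

-75.1 dB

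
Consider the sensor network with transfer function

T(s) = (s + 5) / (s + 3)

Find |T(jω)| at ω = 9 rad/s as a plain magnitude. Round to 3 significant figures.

Substitute s = j9:
Numerator: (j9) + 5 = 5 + j9
Denominator: (j9) + 3 = 3 + j9
|N| = √(5² + 9²) ≈ 10.296, ∠N ≈ 60.95°
|D| = √(3² + 9²) ≈ 9.4868, ∠D ≈ 71.57°
|T| = 10.296 / 9.4868 ≈ 1.0853

1.09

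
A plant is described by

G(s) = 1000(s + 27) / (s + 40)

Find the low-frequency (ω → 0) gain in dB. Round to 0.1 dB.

56.6 dB

G(0) = 1000·27 / (40) = 675
20 log₁₀(675) ≈ 56.59 dB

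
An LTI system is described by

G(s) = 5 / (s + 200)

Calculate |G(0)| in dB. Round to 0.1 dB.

-32.0 dB

G(0) = 5 / (200) = 0.025
20 log₁₀(0.025) ≈ -32.04 dB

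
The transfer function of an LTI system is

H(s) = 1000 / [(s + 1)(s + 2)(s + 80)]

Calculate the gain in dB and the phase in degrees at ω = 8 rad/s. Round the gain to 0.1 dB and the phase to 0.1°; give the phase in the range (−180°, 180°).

At s = jω = j8:
pole (s+1): 1 + j8 → |·| = √(1²+8²) = √65 ≈ 8.0623, ∠ = arctan(8/1) ≈ 82.87°
pole (s+2): 2 + j8 → |·| = √(2²+8²) = √68 ≈ 8.2462, ∠ = arctan(8/2) ≈ 75.96°
pole (s+80): 80 + j8 → |·| = √(80²+8²) = √6464 ≈ 80.399, ∠ = arctan(8/80) ≈ 5.71°
|H| = 1000 / 5345.2 ≈ 0.18708
Gain = 20 log₁₀(0.18708) ≈ -14.56 dB
∠H = 0.00° − 164.54° = -164.54°

-14.6 dB, -164.5°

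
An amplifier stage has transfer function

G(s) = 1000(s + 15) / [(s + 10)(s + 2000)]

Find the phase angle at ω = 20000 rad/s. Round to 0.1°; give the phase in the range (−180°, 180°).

-84.3°

At s = jω = j20000:
zero (s+15): 15 + j20000 → |·| = √(15²+20000²) = √400000225 ≈ 20000, ∠ = arctan(20000/15) ≈ 89.96°
pole (s+10): 10 + j20000 → |·| = √(10²+20000²) = √400000100 ≈ 20000, ∠ = arctan(20000/10) ≈ 89.97°
pole (s+2000): 2000 + j20000 → |·| = √(2000²+20000²) = √404000000 ≈ 20100, ∠ = arctan(20000/2000) ≈ 84.29°
∠G = 89.96° − 174.26° = -84.30°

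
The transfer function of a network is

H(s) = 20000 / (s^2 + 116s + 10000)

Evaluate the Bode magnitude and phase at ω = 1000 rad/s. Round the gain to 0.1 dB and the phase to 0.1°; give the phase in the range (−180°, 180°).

-34.0 dB, -173.3°

At s = jω = j1000:
quadratic: (j1000)² + 116·j1000 + 10000 = -990000 + j116000 → |·| ≈ 9.9677e+05, ∠ ≈ 173.32°
|H| = 20000 / 9.9677e+05 ≈ 0.020065
Gain = 20 log₁₀(0.020065) ≈ -33.95 dB
∠H = 0.00° − 173.32° = -173.32°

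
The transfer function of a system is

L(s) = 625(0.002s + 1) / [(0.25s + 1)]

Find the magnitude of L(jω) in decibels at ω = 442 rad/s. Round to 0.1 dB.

At ω = 442 rad/s:
zero (1 + j442·0.002) = 1 + j0.884 → |·| ≈ 1.3347, ∠ ≈ 41.48°
pole (1 + j442·0.25) = 1 + j110.5 → |·| ≈ 110.5, ∠ ≈ 89.48°
|L| = 625 · 1.3347 / (110.5) ≈ 7.5492
Gain = 20 log₁₀(7.5492) ≈ 17.56 dB

17.6 dB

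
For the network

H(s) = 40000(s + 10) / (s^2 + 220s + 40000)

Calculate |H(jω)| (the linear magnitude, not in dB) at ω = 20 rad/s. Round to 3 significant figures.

22.4

At s = jω = j20:
zero (s+10): 10 + j20 → |·| = √(10²+20²) = √500 ≈ 22.361, ∠ = arctan(20/10) ≈ 63.43°
quadratic: (j20)² + 220·j20 + 40000 = 39600 + j4400 → |·| ≈ 39844, ∠ ≈ 6.34°
|H| = 40000 · 22.361 / 39844 ≈ 22.449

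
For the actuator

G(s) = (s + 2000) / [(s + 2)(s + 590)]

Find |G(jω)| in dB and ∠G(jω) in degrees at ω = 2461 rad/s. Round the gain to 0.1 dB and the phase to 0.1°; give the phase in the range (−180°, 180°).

-65.9 dB, -115.6°

At s = jω = j2461:
zero (s+2000): 2000 + j2461 → |·| = √(2000²+2461²) = √10056521 ≈ 3171.2, ∠ = arctan(2461/2000) ≈ 50.90°
pole (s+2): 2 + j2461 → |·| = √(2²+2461²) = √6056525 ≈ 2461, ∠ = arctan(2461/2) ≈ 89.95°
pole (s+590): 590 + j2461 → |·| = √(590²+2461²) = √6404621 ≈ 2530.7, ∠ = arctan(2461/590) ≈ 76.52°
|G| = 1 · 3171.2 / 6.2281e+06 ≈ 0.00050918
Gain = 20 log₁₀(0.00050918) ≈ -65.86 dB
∠G = 50.90° − 166.47° = -115.57°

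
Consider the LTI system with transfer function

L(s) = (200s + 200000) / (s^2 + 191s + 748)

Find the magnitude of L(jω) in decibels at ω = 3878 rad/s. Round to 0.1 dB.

-25.5 dB

Substitute s = j3878:
Numerator: 200(j3878) + 200000 = 200000 + j775600
Denominator: (j3878)^2 + 191(j3878) + 748 = -15038136 + j740698
|N| = √(200000² + 775600²) ≈ 8.0097e+05, ∠N ≈ 75.54°
|D| = √(15038136² + 740698²) ≈ 1.5056e+07, ∠D ≈ 177.18°
|L| = 8.0097e+05 / 1.5056e+07 ≈ 0.053199
Gain = 20 log₁₀(0.053199) ≈ -25.48 dB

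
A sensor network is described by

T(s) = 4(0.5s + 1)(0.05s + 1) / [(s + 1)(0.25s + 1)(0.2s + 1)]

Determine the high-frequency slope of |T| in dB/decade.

-20 dB/decade

Each pole contributes −20 dB/decade at high frequency; each zero contributes +20 dB/decade.
Net: 2 zero(s) − 3 pole(s) → -20 dB/decade.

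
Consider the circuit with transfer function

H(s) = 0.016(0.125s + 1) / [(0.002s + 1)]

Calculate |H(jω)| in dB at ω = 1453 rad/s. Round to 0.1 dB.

-0.5 dB

At ω = 1453 rad/s:
zero (1 + j1453·0.125) = 1 + j181.625 → |·| ≈ 181.63, ∠ ≈ 89.68°
pole (1 + j1453·0.002) = 1 + j2.906 → |·| ≈ 3.0732, ∠ ≈ 71.01°
|H| = 0.016 · 181.63 / (3.0732) ≈ 0.94562
Gain = 20 log₁₀(0.94562) ≈ -0.49 dB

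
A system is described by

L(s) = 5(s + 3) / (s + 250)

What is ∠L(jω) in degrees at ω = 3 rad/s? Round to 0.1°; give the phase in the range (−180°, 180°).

At s = jω = j3:
zero (s+3): 3 + j3 → |·| = √(3²+3²) = √18 ≈ 4.2426, ∠ = arctan(3/3) ≈ 45.00°
pole (s+250): 250 + j3 → |·| = √(250²+3²) = √62509 ≈ 250.02, ∠ = arctan(3/250) ≈ 0.69°
∠L = 45.00° − 0.69° = 44.31°

44.3°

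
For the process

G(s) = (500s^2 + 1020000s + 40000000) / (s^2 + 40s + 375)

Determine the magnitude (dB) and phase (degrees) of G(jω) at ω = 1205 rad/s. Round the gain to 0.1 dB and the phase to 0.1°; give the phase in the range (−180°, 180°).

59.7 dB, -58.9°

Substitute s = j1205:
Numerator: 500(j1205)^2 + 1020000(j1205) + 40000000 = -686012500 + j1229100000
Denominator: (j1205)^2 + 40(j1205) + 375 = -1451650 + j48200
|N| = √(686012500² + 1229100000²) ≈ 1.4076e+09, ∠N ≈ 119.17°
|D| = √(1451650² + 48200²) ≈ 1.4524e+06, ∠D ≈ 178.10°
|G| = 1.4076e+09 / 1.4524e+06 ≈ 969.15
Gain = 20 log₁₀(969.15) ≈ 59.73 dB
∠G = 119.17° − 178.10° = -58.93°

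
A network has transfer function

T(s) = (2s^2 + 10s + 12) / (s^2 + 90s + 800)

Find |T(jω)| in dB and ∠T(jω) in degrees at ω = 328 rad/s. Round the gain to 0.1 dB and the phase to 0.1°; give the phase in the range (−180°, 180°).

Substitute s = j328:
Numerator: 2(j328)^2 + 10(j328) + 12 = -215156 + j3280
Denominator: (j328)^2 + 90(j328) + 800 = -106784 + j29520
|N| = √(215156² + 3280²) ≈ 2.1518e+05, ∠N ≈ 179.13°
|D| = √(106784² + 29520²) ≈ 1.1079e+05, ∠D ≈ 164.55°
|T| = 2.1518e+05 / 1.1079e+05 ≈ 1.9422
Gain = 20 log₁₀(1.9422) ≈ 5.77 dB
∠T = 179.13° − 164.55° = 14.58°

5.8 dB, 14.6°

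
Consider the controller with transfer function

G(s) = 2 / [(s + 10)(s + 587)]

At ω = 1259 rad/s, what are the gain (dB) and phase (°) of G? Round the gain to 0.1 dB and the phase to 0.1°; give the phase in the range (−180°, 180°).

-118.8 dB, -154.5°

At s = jω = j1259:
pole (s+10): 10 + j1259 → |·| = √(10²+1259²) = √1585181 ≈ 1259, ∠ = arctan(1259/10) ≈ 89.54°
pole (s+587): 587 + j1259 → |·| = √(587²+1259²) = √1929650 ≈ 1389.1, ∠ = arctan(1259/587) ≈ 65.00°
|G| = 2 / 1.7489e+06 ≈ 1.1436e-06
Gain = 20 log₁₀(1.1436e-06) ≈ -118.83 dB
∠G = 0.00° − 154.54° = -154.54°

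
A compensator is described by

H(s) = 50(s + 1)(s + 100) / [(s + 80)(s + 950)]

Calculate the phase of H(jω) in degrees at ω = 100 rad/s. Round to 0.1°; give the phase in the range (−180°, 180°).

At s = jω = j100:
zero (s+1): 1 + j100 → |·| = √(1²+100²) = √10001 ≈ 100, ∠ = arctan(100/1) ≈ 89.43°
zero (s+100): 100 + j100 → |·| = √(100²+100²) = √20000 ≈ 141.42, ∠ = arctan(100/100) ≈ 45.00°
pole (s+80): 80 + j100 → |·| = √(80²+100²) = √16400 ≈ 128.06, ∠ = arctan(100/80) ≈ 51.34°
pole (s+950): 950 + j100 → |·| = √(950²+100²) = √912500 ≈ 955.25, ∠ = arctan(100/950) ≈ 6.01°
∠H = 134.43° − 57.35° = 77.08°

77.1°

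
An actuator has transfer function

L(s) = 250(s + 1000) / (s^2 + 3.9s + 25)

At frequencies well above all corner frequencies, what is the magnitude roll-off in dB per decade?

-20 dB/decade

Each pole contributes −20 dB/decade at high frequency; each zero contributes +20 dB/decade.
Net: 1 zero(s) − 2 pole(s) → -20 dB/decade.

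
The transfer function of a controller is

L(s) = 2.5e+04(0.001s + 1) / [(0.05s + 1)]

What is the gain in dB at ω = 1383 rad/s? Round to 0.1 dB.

55.8 dB

At ω = 1383 rad/s:
zero (1 + j1383·0.001) = 1 + j1.383 → |·| ≈ 1.7067, ∠ ≈ 54.13°
pole (1 + j1383·0.05) = 1 + j69.15 → |·| ≈ 69.157, ∠ ≈ 89.17°
|L| = 2.5e+04 · 1.7067 / (69.157) ≈ 616.97
Gain = 20 log₁₀(616.97) ≈ 55.81 dB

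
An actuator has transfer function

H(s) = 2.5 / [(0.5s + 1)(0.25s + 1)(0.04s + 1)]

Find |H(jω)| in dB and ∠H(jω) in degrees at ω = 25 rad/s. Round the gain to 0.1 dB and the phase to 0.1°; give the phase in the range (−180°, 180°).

At ω = 25 rad/s:
pole (1 + j25·0.5) = 1 + j12.5 → |·| ≈ 12.54, ∠ ≈ 85.43°
pole (1 + j25·0.25) = 1 + j6.25 → |·| ≈ 6.3295, ∠ ≈ 80.91°
pole (1 + j25·0.04) = 1 + j1 → |·| ≈ 1.4142, ∠ ≈ 45.00°
|H| = 2.5 · 1 / (12.54 · 6.3295 · 1.4142) ≈ 0.022272
Gain = 20 log₁₀(0.022272) ≈ -33.04 dB
∠H = (0°) − (85.43° + 80.91° + 45.00°) = -211.34° ≡ 148.66° (principal value)

-33.0 dB, 148.7°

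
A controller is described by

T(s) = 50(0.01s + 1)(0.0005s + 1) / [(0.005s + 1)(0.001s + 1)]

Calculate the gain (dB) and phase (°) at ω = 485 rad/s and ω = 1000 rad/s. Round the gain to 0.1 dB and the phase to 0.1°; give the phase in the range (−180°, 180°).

At ω = 485 rad/s:
zero (1 + j485·0.01) = 1 + j4.85 → |·| ≈ 4.952, ∠ ≈ 78.35°
zero (1 + j485·0.0005) = 1 + j0.2425 → |·| ≈ 1.029, ∠ ≈ 13.63°
pole (1 + j485·0.005) = 1 + j2.425 → |·| ≈ 2.6231, ∠ ≈ 67.59°
pole (1 + j485·0.001) = 1 + j0.485 → |·| ≈ 1.1114, ∠ ≈ 25.87°
|T| = 50 · 4.952 · 1.029 / (2.6231 · 1.1114) ≈ 87.394
Gain = 20 log₁₀(87.394) ≈ 38.83 dB
∠T = (78.35° + 13.63°) − (67.59° + 25.87°) = -1.48°

At ω = 1000 rad/s:
zero (1 + j1000·0.01) = 1 + j10 → |·| ≈ 10.05, ∠ ≈ 84.29°
zero (1 + j1000·0.0005) = 1 + j0.5 → |·| ≈ 1.118, ∠ ≈ 26.57°
pole (1 + j1000·0.005) = 1 + j5 → |·| ≈ 5.099, ∠ ≈ 78.69°
pole (1 + j1000·0.001) = 1 + j1 → |·| ≈ 1.4142, ∠ ≈ 45.00°
|T| = 50 · 10.05 · 1.118 / (5.099 · 1.4142) ≈ 77.908
Gain = 20 log₁₀(77.908) ≈ 37.83 dB
∠T = (84.29° + 26.57°) − (78.69° + 45.00°) = -12.83°

ω = 485: 38.8 dB, -1.5°; ω = 1000: 37.8 dB, -12.8°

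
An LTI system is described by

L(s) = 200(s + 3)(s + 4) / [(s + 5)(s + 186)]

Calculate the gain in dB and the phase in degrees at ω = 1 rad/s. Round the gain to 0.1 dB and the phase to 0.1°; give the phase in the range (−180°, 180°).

At s = jω = j1:
zero (s+3): 3 + j1 → |·| = √(3²+1²) = √10 ≈ 3.1623, ∠ = arctan(1/3) ≈ 18.43°
zero (s+4): 4 + j1 → |·| = √(4²+1²) = √17 ≈ 4.1231, ∠ = arctan(1/4) ≈ 14.04°
pole (s+5): 5 + j1 → |·| = √(5²+1²) = √26 ≈ 5.099, ∠ = arctan(1/5) ≈ 11.31°
pole (s+186): 186 + j1 → |·| = √(186²+1²) = √34597 ≈ 186, ∠ = arctan(1/186) ≈ 0.31°
|L| = 200 · 13.038 / 948.41 ≈ 2.7494
Gain = 20 log₁₀(2.7494) ≈ 8.78 dB
∠L = 32.47° − 11.62° = 20.85°

8.8 dB, 20.9°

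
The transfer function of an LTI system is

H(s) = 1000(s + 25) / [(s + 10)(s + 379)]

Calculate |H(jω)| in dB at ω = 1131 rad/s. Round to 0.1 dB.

At s = jω = j1131:
zero (s+25): 25 + j1131 → |·| = √(25²+1131²) = √1279786 ≈ 1131.3, ∠ = arctan(1131/25) ≈ 88.73°
pole (s+10): 10 + j1131 → |·| = √(10²+1131²) = √1279261 ≈ 1131, ∠ = arctan(1131/10) ≈ 89.49°
pole (s+379): 379 + j1131 → |·| = √(379²+1131²) = √1422802 ≈ 1192.8, ∠ = arctan(1131/379) ≈ 71.47°
|H| = 1000 · 1131.3 / 1.3491e+06 ≈ 0.83856
Gain = 20 log₁₀(0.83856) ≈ -1.53 dB

-1.5 dB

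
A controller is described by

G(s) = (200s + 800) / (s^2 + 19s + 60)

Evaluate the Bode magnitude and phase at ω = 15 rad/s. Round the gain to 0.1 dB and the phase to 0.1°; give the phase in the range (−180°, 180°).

Substitute s = j15:
Numerator: 200(j15) + 800 = 800 + j3000
Denominator: (j15)^2 + 19(j15) + 60 = -165 + j285
|N| = √(800² + 3000²) ≈ 3104.8, ∠N ≈ 75.07°
|D| = √(165² + 285²) ≈ 329.32, ∠D ≈ 120.07°
|G| = 3104.8 / 329.32 ≈ 9.4279
Gain = 20 log₁₀(9.4279) ≈ 19.49 dB
∠G = 75.07° − 120.07° = -45.00°

19.5 dB, -45.0°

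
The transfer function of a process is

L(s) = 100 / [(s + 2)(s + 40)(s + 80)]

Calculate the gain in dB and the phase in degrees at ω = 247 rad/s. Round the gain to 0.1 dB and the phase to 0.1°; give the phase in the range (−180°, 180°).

-104.1 dB, 117.6°

At s = jω = j247:
pole (s+2): 2 + j247 → |·| = √(2²+247²) = √61013 ≈ 247.01, ∠ = arctan(247/2) ≈ 89.54°
pole (s+40): 40 + j247 → |·| = √(40²+247²) = √62609 ≈ 250.22, ∠ = arctan(247/40) ≈ 80.80°
pole (s+80): 80 + j247 → |·| = √(80²+247²) = √67409 ≈ 259.63, ∠ = arctan(247/80) ≈ 72.05°
|L| = 100 / 1.6047e+07 ≈ 6.2317e-06
Gain = 20 log₁₀(6.2317e-06) ≈ -104.11 dB
∠L = 0.00° − 242.39° = -242.39° ≡ 117.61° (principal value)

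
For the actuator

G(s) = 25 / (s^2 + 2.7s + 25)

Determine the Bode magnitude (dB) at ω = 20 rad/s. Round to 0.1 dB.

At s = jω = j20:
quadratic: (j20)² + 2.7·j20 + 25 = -375 + j54 → |·| ≈ 378.87, ∠ ≈ 171.81°
|G| = 25 / 378.87 ≈ 0.065986
Gain = 20 log₁₀(0.065986) ≈ -23.61 dB

-23.6 dB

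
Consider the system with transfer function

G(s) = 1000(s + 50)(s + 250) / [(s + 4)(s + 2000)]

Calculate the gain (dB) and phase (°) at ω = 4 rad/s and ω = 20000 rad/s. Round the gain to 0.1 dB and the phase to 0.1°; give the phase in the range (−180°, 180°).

At s = jω = j4:
zero (s+50): 50 + j4 → |·| = √(50²+4²) = √2516 ≈ 50.16, ∠ = arctan(4/50) ≈ 4.57°
zero (s+250): 250 + j4 → |·| = √(250²+4²) = √62516 ≈ 250.03, ∠ = arctan(4/250) ≈ 0.92°
pole (s+4): 4 + j4 → |·| = √(4²+4²) = √32 ≈ 5.6569, ∠ = arctan(4/4) ≈ 45.00°
pole (s+2000): 2000 + j4 → |·| = √(2000²+4²) = √4000016 ≈ 2000, ∠ = arctan(4/2000) ≈ 0.11°
|G| = 1000 · 12542 / 11314 ≈ 1108.5
Gain = 20 log₁₀(1108.5) ≈ 60.89 dB
∠G = 5.49° − 45.11° = -39.62°

At s = jω = j20000:
zero (s+50): 50 + j20000 → |·| = √(50²+20000²) = √400002500 ≈ 20000, ∠ = arctan(20000/50) ≈ 89.86°
zero (s+250): 250 + j20000 → |·| = √(250²+20000²) = √400062500 ≈ 20002, ∠ = arctan(20000/250) ≈ 89.28°
pole (s+4): 4 + j20000 → |·| = √(4²+20000²) = √400000016 ≈ 20000, ∠ = arctan(20000/4) ≈ 89.99°
pole (s+2000): 2000 + j20000 → |·| = √(2000²+20000²) = √404000000 ≈ 20100, ∠ = arctan(20000/2000) ≈ 84.29°
|G| = 1000 · 4.0004e+08 / 4.02e+08 ≈ 995.12
Gain = 20 log₁₀(995.12) ≈ 59.96 dB
∠G = 179.14° − 174.28° = 4.86°

ω = 4: 60.9 dB, -39.6°; ω = 20000: 60.0 dB, 4.9°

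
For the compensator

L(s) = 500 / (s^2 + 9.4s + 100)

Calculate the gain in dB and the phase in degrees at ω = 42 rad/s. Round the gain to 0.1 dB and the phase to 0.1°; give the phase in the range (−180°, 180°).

-10.7 dB, -166.7°

At s = jω = j42:
quadratic: (j42)² + 9.4·j42 + 100 = -1664 + j394.8 → |·| ≈ 1710.2, ∠ ≈ 166.65°
|L| = 500 / 1710.2 ≈ 0.29236
Gain = 20 log₁₀(0.29236) ≈ -10.68 dB
∠L = 0.00° − 166.65° = -166.65°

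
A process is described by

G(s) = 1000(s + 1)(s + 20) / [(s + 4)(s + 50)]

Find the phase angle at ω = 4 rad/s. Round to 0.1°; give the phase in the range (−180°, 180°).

At s = jω = j4:
zero (s+1): 1 + j4 → |·| = √(1²+4²) = √17 ≈ 4.1231, ∠ = arctan(4/1) ≈ 75.96°
zero (s+20): 20 + j4 → |·| = √(20²+4²) = √416 ≈ 20.396, ∠ = arctan(4/20) ≈ 11.31°
pole (s+4): 4 + j4 → |·| = √(4²+4²) = √32 ≈ 5.6569, ∠ = arctan(4/4) ≈ 45.00°
pole (s+50): 50 + j4 → |·| = √(50²+4²) = √2516 ≈ 50.16, ∠ = arctan(4/50) ≈ 4.57°
∠G = 87.27° − 49.57° = 37.70°

37.7°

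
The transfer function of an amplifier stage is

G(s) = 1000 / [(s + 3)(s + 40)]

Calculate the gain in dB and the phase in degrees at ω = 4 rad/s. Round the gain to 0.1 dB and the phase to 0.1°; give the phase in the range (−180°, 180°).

13.9 dB, -58.8°

At s = jω = j4:
pole (s+3): 3 + j4 → |·| = √(3²+4²) = √25 ≈ 5, ∠ = arctan(4/3) ≈ 53.13°
pole (s+40): 40 + j4 → |·| = √(40²+4²) = √1616 ≈ 40.2, ∠ = arctan(4/40) ≈ 5.71°
|G| = 1000 / 201 ≈ 4.9751
Gain = 20 log₁₀(4.9751) ≈ 13.94 dB
∠G = 0.00° − 58.84° = -58.84°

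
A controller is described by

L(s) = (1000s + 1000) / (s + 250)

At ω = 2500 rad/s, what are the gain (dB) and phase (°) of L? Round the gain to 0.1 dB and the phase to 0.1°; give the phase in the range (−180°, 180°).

60.0 dB, 5.7°

Substitute s = j2500:
Numerator: 1000(j2500) + 1000 = 1000 + j2500000
Denominator: (j2500) + 250 = 250 + j2500
|N| = √(1000² + 2500000²) ≈ 2.5e+06, ∠N ≈ 89.98°
|D| = √(250² + 2500²) ≈ 2512.5, ∠D ≈ 84.29°
|L| = 2.5e+06 / 2512.5 ≈ 995.02
Gain = 20 log₁₀(995.02) ≈ 59.96 dB
∠L = 89.98° − 84.29° = 5.69°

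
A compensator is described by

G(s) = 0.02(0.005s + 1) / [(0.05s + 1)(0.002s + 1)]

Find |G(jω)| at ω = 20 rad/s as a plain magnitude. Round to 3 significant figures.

0.0142

At ω = 20 rad/s:
zero (1 + j20·0.005) = 1 + j0.1 → |·| ≈ 1.005, ∠ ≈ 5.71°
pole (1 + j20·0.05) = 1 + j1 → |·| ≈ 1.4142, ∠ ≈ 45.00°
pole (1 + j20·0.002) = 1 + j0.04 → |·| ≈ 1.0008, ∠ ≈ 2.29°
|G| = 0.02 · 1.005 / (1.4142 · 1.0008) ≈ 0.014202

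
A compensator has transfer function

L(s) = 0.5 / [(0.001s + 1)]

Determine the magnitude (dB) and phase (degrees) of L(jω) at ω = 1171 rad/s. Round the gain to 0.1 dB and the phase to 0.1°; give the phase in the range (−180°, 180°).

-9.8 dB, -49.5°

At ω = 1171 rad/s:
pole (1 + j1171·0.001) = 1 + j1.171 → |·| ≈ 1.5399, ∠ ≈ 49.50°
|L| = 0.5 · 1 / (1.5399) ≈ 0.3247
Gain = 20 log₁₀(0.3247) ≈ -9.77 dB
∠L = (0°) − (49.50°) = -49.50°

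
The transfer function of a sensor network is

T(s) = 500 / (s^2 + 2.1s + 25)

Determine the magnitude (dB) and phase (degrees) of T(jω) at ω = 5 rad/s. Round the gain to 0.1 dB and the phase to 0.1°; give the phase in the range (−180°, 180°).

At s = jω = j5:
quadratic: (j5)² + 2.1·j5 + 25 = 0 + j10.5 → |·| ≈ 10.5, ∠ ≈ 90.00°
|T| = 500 / 10.5 ≈ 47.619
Gain = 20 log₁₀(47.619) ≈ 33.56 dB
∠T = 0.00° − 90.00° = -90.00°

33.6 dB, -90.0°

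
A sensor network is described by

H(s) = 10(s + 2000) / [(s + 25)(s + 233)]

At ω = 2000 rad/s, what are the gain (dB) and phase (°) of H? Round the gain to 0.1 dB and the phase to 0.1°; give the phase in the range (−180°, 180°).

-43.1 dB, -127.6°

At s = jω = j2000:
zero (s+2000): 2000 + j2000 → |·| = √(2000²+2000²) = √8000000 ≈ 2828.4, ∠ = arctan(2000/2000) ≈ 45.00°
pole (s+25): 25 + j2000 → |·| = √(25²+2000²) = √4000625 ≈ 2000.2, ∠ = arctan(2000/25) ≈ 89.28°
pole (s+233): 233 + j2000 → |·| = √(233²+2000²) = √4054289 ≈ 2013.5, ∠ = arctan(2000/233) ≈ 83.35°
|H| = 10 · 2828.4 / 4.0274e+06 ≈ 0.0070229
Gain = 20 log₁₀(0.0070229) ≈ -43.07 dB
∠H = 45.00° − 172.63° = -127.63°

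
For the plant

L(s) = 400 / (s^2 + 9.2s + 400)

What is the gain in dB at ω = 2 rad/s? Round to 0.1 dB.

0.1 dB

At s = jω = j2:
quadratic: (j2)² + 9.2·j2 + 400 = 396 + j18.4 → |·| ≈ 396.43, ∠ ≈ 2.66°
|L| = 400 / 396.43 ≈ 1.009
Gain = 20 log₁₀(1.009) ≈ 0.08 dB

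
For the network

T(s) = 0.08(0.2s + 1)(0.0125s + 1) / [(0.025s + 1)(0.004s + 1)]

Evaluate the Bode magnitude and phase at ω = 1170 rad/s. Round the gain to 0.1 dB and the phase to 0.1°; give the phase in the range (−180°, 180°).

5.8 dB, 9.9°

At ω = 1170 rad/s:
zero (1 + j1170·0.2) = 1 + j234 → |·| ≈ 234, ∠ ≈ 89.76°
zero (1 + j1170·0.0125) = 1 + j14.625 → |·| ≈ 14.659, ∠ ≈ 86.09°
pole (1 + j1170·0.025) = 1 + j29.25 → |·| ≈ 29.267, ∠ ≈ 88.04°
pole (1 + j1170·0.004) = 1 + j4.68 → |·| ≈ 4.7856, ∠ ≈ 77.94°
|T| = 0.08 · 234 · 14.659 / (29.267 · 4.7856) ≈ 1.9593
Gain = 20 log₁₀(1.9593) ≈ 5.84 dB
∠T = (89.76° + 86.09°) − (88.04° + 77.94°) = 9.87°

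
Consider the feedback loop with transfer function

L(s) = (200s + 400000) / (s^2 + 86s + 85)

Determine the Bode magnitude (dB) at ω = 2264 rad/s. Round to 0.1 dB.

Substitute s = j2264:
Numerator: 200(j2264) + 400000 = 400000 + j452800
Denominator: (j2264)^2 + 86(j2264) + 85 = -5125611 + j194704
|N| = √(400000² + 452800²) ≈ 6.0418e+05, ∠N ≈ 48.54°
|D| = √(5125611² + 194704²) ≈ 5.1293e+06, ∠D ≈ 177.82°
|L| = 6.0418e+05 / 5.1293e+06 ≈ 0.11779
Gain = 20 log₁₀(0.11779) ≈ -18.58 dB

-18.6 dB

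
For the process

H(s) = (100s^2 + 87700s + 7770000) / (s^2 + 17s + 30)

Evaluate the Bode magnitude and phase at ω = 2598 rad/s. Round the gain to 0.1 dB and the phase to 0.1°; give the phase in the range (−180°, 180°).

Substitute s = j2598:
Numerator: 100(j2598)^2 + 87700(j2598) + 7770000 = -667190400 + j227844600
Denominator: (j2598)^2 + 17(j2598) + 30 = -6749574 + j44166
|N| = √(667190400² + 227844600²) ≈ 7.0502e+08, ∠N ≈ 161.15°
|D| = √(6749574² + 44166²) ≈ 6.7497e+06, ∠D ≈ 179.63°
|H| = 7.0502e+08 / 6.7497e+06 ≈ 104.45
Gain = 20 log₁₀(104.45) ≈ 40.38 dB
∠H = 161.15° − 179.63° = -18.48°

40.4 dB, -18.5°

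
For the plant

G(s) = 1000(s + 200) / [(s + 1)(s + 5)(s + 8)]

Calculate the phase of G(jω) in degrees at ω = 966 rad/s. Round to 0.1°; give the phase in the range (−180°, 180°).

169.1°

At s = jω = j966:
zero (s+200): 200 + j966 → |·| = √(200²+966²) = √973156 ≈ 986.49, ∠ = arctan(966/200) ≈ 78.30°
pole (s+1): 1 + j966 → |·| = √(1²+966²) = √933157 ≈ 966, ∠ = arctan(966/1) ≈ 89.94°
pole (s+5): 5 + j966 → |·| = √(5²+966²) = √933181 ≈ 966.01, ∠ = arctan(966/5) ≈ 89.70°
pole (s+8): 8 + j966 → |·| = √(8²+966²) = √933220 ≈ 966.03, ∠ = arctan(966/8) ≈ 89.53°
∠G = 78.30° − 269.17° = -190.87° ≡ 169.13° (principal value)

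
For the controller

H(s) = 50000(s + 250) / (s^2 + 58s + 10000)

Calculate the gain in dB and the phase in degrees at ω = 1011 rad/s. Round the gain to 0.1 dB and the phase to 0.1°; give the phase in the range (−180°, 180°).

At s = jω = j1011:
zero (s+250): 250 + j1011 → |·| = √(250²+1011²) = √1084621 ≈ 1041.5, ∠ = arctan(1011/250) ≈ 76.11°
quadratic: (j1011)² + 58·j1011 + 10000 = -1012121 + j58638 → |·| ≈ 1.0138e+06, ∠ ≈ 176.68°
|H| = 50000 · 1041.5 / 1.0138e+06 ≈ 51.366
Gain = 20 log₁₀(51.366) ≈ 34.21 dB
∠H = 76.11° − 176.68° = -100.57°

34.2 dB, -100.6°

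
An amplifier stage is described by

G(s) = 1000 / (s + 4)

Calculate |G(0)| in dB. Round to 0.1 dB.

48.0 dB

G(0) = 1000 / (4) = 250
20 log₁₀(250) ≈ 47.96 dB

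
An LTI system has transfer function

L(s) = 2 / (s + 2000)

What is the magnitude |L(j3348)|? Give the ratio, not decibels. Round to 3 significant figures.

0.000513

At s = jω = j3348:
pole (s+2000): 2000 + j3348 → |·| = √(2000²+3348²) = √15209104 ≈ 3899.9, ∠ = arctan(3348/2000) ≈ 59.15°
|L| = 2 / 3899.9 ≈ 0.00051283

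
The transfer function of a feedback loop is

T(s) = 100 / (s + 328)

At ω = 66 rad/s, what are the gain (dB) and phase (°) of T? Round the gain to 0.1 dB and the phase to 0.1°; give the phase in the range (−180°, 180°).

-10.5 dB, -11.4°

At s = jω = j66:
pole (s+328): 328 + j66 → |·| = √(328²+66²) = √111940 ≈ 334.57, ∠ = arctan(66/328) ≈ 11.38°
|T| = 100 / 334.57 ≈ 0.29889
Gain = 20 log₁₀(0.29889) ≈ -10.49 dB
∠T = 0.00° − 11.38° = -11.38°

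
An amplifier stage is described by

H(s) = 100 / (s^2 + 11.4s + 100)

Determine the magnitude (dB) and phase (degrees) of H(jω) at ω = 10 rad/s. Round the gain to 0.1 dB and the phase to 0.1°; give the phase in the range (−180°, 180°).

-1.1 dB, -90.0°

At s = jω = j10:
quadratic: (j10)² + 11.4·j10 + 100 = 0 + j114 → |·| ≈ 114, ∠ ≈ 90.00°
|H| = 100 / 114 ≈ 0.87719
Gain = 20 log₁₀(0.87719) ≈ -1.14 dB
∠H = 0.00° − 90.00° = -90.00°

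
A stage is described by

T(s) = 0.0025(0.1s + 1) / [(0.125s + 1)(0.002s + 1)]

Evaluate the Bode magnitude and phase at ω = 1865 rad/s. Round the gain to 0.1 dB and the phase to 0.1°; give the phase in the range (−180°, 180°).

-65.7 dB, -75.1°

At ω = 1865 rad/s:
zero (1 + j1865·0.1) = 1 + j186.5 → |·| ≈ 186.5, ∠ ≈ 89.69°
pole (1 + j1865·0.125) = 1 + j233.125 → |·| ≈ 233.13, ∠ ≈ 89.75°
pole (1 + j1865·0.002) = 1 + j3.73 → |·| ≈ 3.8617, ∠ ≈ 74.99°
|T| = 0.0025 · 186.5 / (233.13 · 3.8617) ≈ 0.0005179
Gain = 20 log₁₀(0.0005179) ≈ -65.72 dB
∠T = (89.69°) − (89.75° + 74.99°) = -75.05°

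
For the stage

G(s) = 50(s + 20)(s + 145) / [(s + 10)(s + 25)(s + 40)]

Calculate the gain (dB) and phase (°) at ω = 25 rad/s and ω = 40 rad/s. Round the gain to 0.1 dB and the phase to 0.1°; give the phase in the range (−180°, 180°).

At s = jω = j25:
zero (s+20): 20 + j25 → |·| = √(20²+25²) = √1025 ≈ 32.016, ∠ = arctan(25/20) ≈ 51.34°
zero (s+145): 145 + j25 → |·| = √(145²+25²) = √21650 ≈ 147.14, ∠ = arctan(25/145) ≈ 9.78°
pole (s+10): 10 + j25 → |·| = √(10²+25²) = √725 ≈ 26.926, ∠ = arctan(25/10) ≈ 68.20°
pole (s+25): 25 + j25 → |·| = √(25²+25²) = √1250 ≈ 35.355, ∠ = arctan(25/25) ≈ 45.00°
pole (s+40): 40 + j25 → |·| = √(40²+25²) = √2225 ≈ 47.17, ∠ = arctan(25/40) ≈ 32.01°
|G| = 50 · 4710.8 / 44904 ≈ 5.2454
Gain = 20 log₁₀(5.2454) ≈ 14.40 dB
∠G = 61.12° − 145.21° = -84.09°

At s = jω = j40:
zero (s+20): 20 + j40 → |·| = √(20²+40²) = √2000 ≈ 44.721, ∠ = arctan(40/20) ≈ 63.43°
zero (s+145): 145 + j40 → |·| = √(145²+40²) = √22625 ≈ 150.42, ∠ = arctan(40/145) ≈ 15.42°
pole (s+10): 10 + j40 → |·| = √(10²+40²) = √1700 ≈ 41.231, ∠ = arctan(40/10) ≈ 75.96°
pole (s+25): 25 + j40 → |·| = √(25²+40²) = √2225 ≈ 47.17, ∠ = arctan(40/25) ≈ 57.99°
pole (s+40): 40 + j40 → |·| = √(40²+40²) = √3200 ≈ 56.569, ∠ = arctan(40/40) ≈ 45.00°
|G| = 50 · 6726.9 / 1.1002e+05 ≈ 3.0571
Gain = 20 log₁₀(3.0571) ≈ 9.71 dB
∠G = 78.85° − 178.95° = -100.10°

ω = 25: 14.4 dB, -84.1°; ω = 40: 9.7 dB, -100.1°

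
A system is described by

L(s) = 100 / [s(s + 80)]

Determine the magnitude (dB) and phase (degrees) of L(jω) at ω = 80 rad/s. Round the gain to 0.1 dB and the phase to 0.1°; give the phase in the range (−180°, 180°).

-39.1 dB, -135.0°

At s = jω = j80:
pole (s+80): 80 + j80 → |·| = √(80²+80²) = √12800 ≈ 113.14, ∠ = arctan(80/80) ≈ 45.00°
pole at origin: |s| = 80, ∠ = 90.00° (in denominator)
|L| = 100 / 9051.2 ≈ 0.011048
Gain = 20 log₁₀(0.011048) ≈ -39.13 dB
∠L = 0.00° − 135.00° = -135.00°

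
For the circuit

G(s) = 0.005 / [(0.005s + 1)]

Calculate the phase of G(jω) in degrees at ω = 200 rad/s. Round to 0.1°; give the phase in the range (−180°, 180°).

At ω = 200 rad/s:
pole (1 + j200·0.005) = 1 + j1 → |·| ≈ 1.4142, ∠ ≈ 45.00°
∠G = (0°) − (45.00°) = -45.00°

-45.0°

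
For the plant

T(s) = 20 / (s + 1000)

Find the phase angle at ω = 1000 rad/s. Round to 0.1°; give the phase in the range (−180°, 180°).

-45.0°

At s = jω = j1000:
pole (s+1000): 1000 + j1000 → |·| = √(1000²+1000²) = √2000000 ≈ 1414.2, ∠ = arctan(1000/1000) ≈ 45.00°
∠T = 0.00° − 45.00° = -45.00°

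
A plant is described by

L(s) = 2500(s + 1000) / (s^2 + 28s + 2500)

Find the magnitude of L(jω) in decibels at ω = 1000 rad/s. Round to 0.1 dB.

At s = jω = j1000:
zero (s+1000): 1000 + j1000 → |·| = √(1000²+1000²) = √2000000 ≈ 1414.2, ∠ = arctan(1000/1000) ≈ 45.00°
quadratic: (j1000)² + 28·j1000 + 2500 = -997500 + j28000 → |·| ≈ 9.9789e+05, ∠ ≈ 178.39°
|L| = 2500 · 1414.2 / 9.9789e+05 ≈ 3.543
Gain = 20 log₁₀(3.543) ≈ 10.99 dB

11.0 dB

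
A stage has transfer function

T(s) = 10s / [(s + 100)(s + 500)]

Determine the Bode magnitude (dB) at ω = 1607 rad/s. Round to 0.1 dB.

-44.5 dB

At s = jω = j1607:
zero at origin: s = j1607 → |·| = 1607, ∠ = 90.00°
pole (s+100): 100 + j1607 → |·| = √(100²+1607²) = √2592449 ≈ 1610.1, ∠ = arctan(1607/100) ≈ 86.44°
pole (s+500): 500 + j1607 → |·| = √(500²+1607²) = √2832449 ≈ 1683, ∠ = arctan(1607/500) ≈ 72.72°
|T| = 10 · 1607 / 2.7098e+06 ≈ 0.0059303
Gain = 20 log₁₀(0.0059303) ≈ -44.54 dB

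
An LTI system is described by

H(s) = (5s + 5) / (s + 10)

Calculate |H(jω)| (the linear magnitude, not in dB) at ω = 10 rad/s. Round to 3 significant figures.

3.55

Substitute s = j10:
Numerator: 5(j10) + 5 = 5 + j50
Denominator: (j10) + 10 = 10 + j10
|N| = √(5² + 50²) ≈ 50.249, ∠N ≈ 84.29°
|D| = √(10² + 10²) ≈ 14.142, ∠D ≈ 45.00°
|H| = 50.249 / 14.142 ≈ 3.5532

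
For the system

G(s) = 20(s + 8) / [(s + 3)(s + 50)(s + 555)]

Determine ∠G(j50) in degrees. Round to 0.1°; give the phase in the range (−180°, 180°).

-55.8°

At s = jω = j50:
zero (s+8): 8 + j50 → |·| = √(8²+50²) = √2564 ≈ 50.636, ∠ = arctan(50/8) ≈ 80.91°
pole (s+3): 3 + j50 → |·| = √(3²+50²) = √2509 ≈ 50.09, ∠ = arctan(50/3) ≈ 86.57°
pole (s+50): 50 + j50 → |·| = √(50²+50²) = √5000 ≈ 70.711, ∠ = arctan(50/50) ≈ 45.00°
pole (s+555): 555 + j50 → |·| = √(555²+50²) = √310525 ≈ 557.25, ∠ = arctan(50/555) ≈ 5.15°
∠G = 80.91° − 136.72° = -55.81°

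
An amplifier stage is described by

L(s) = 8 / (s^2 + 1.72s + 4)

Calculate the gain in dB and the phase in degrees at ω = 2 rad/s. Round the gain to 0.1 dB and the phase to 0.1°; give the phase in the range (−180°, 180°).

7.3 dB, -90.0°

At s = jω = j2:
quadratic: (j2)² + 1.72·j2 + 4 = 0 + j3.44 → |·| ≈ 3.44, ∠ ≈ 90.00°
|L| = 8 / 3.44 ≈ 2.3256
Gain = 20 log₁₀(2.3256) ≈ 7.33 dB
∠L = 0.00° − 90.00° = -90.00°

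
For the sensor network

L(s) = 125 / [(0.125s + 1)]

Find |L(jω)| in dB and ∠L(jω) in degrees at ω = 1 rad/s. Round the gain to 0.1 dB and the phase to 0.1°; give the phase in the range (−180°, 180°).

At ω = 1 rad/s:
pole (1 + j1·0.125) = 1 + j0.125 → |·| ≈ 1.0078, ∠ ≈ 7.13°
|L| = 125 · 1 / (1.0078) ≈ 124.03
Gain = 20 log₁₀(124.03) ≈ 41.87 dB
∠L = (0°) − (7.13°) = -7.13°

41.9 dB, -7.1°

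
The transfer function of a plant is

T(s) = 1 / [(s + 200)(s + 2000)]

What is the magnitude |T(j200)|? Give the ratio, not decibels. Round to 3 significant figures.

At s = jω = j200:
pole (s+200): 200 + j200 → |·| = √(200²+200²) = √80000 ≈ 282.84, ∠ = arctan(200/200) ≈ 45.00°
pole (s+2000): 2000 + j200 → |·| = √(2000²+200²) = √4040000 ≈ 2010, ∠ = arctan(200/2000) ≈ 5.71°
|T| = 1 / 5.6851e+05 ≈ 1.759e-06

1.76e-06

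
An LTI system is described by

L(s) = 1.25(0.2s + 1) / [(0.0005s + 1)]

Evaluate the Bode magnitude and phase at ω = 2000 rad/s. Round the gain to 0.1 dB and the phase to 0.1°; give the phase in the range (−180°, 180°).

At ω = 2000 rad/s:
zero (1 + j2000·0.2) = 1 + j400 → |·| ≈ 400, ∠ ≈ 89.86°
pole (1 + j2000·0.0005) = 1 + j1 → |·| ≈ 1.4142, ∠ ≈ 45.00°
|L| = 1.25 · 400 / (1.4142) ≈ 353.56
Gain = 20 log₁₀(353.56) ≈ 50.97 dB
∠L = (89.86°) − (45.00°) = 44.86°

51.0 dB, 44.9°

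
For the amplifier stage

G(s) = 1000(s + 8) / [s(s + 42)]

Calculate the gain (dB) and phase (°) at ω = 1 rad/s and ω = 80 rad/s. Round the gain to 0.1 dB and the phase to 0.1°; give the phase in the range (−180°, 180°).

ω = 1: 45.7 dB, -84.2°; ω = 80: 20.9 dB, -68.0°

At s = jω = j1:
zero (s+8): 8 + j1 → |·| = √(8²+1²) = √65 ≈ 8.0623, ∠ = arctan(1/8) ≈ 7.13°
pole (s+42): 42 + j1 → |·| = √(42²+1²) = √1765 ≈ 42.012, ∠ = arctan(1/42) ≈ 1.36°
pole at origin: |s| = 1, ∠ = 90.00° (in denominator)
|G| = 1000 · 8.0623 / 42.012 ≈ 191.9
Gain = 20 log₁₀(191.9) ≈ 45.66 dB
∠G = 7.13° − 91.36° = -84.23°

At s = jω = j80:
zero (s+8): 8 + j80 → |·| = √(8²+80²) = √6464 ≈ 80.399, ∠ = arctan(80/8) ≈ 84.29°
pole (s+42): 42 + j80 → |·| = √(42²+80²) = √8164 ≈ 90.355, ∠ = arctan(80/42) ≈ 62.30°
pole at origin: |s| = 80, ∠ = 90.00° (in denominator)
|G| = 1000 · 80.399 / 7228.4 ≈ 11.123
Gain = 20 log₁₀(11.123) ≈ 20.92 dB
∠G = 84.29° − 152.30° = -68.01°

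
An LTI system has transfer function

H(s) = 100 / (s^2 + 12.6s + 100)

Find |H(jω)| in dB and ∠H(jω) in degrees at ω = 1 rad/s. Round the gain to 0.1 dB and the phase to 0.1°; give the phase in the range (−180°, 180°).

At s = jω = j1:
quadratic: (j1)² + 12.6·j1 + 100 = 99 + j12.6 → |·| ≈ 99.799, ∠ ≈ 7.25°
|H| = 100 / 99.799 ≈ 1.002
Gain = 20 log₁₀(1.002) ≈ 0.02 dB
∠H = 0.00° − 7.25° = -7.25°

0.0 dB, -7.3°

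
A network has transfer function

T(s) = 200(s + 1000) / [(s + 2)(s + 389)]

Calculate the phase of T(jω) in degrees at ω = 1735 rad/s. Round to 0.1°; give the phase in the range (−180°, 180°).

-107.3°

At s = jω = j1735:
zero (s+1000): 1000 + j1735 → |·| = √(1000²+1735²) = √4010225 ≈ 2002.6, ∠ = arctan(1735/1000) ≈ 60.04°
pole (s+2): 2 + j1735 → |·| = √(2²+1735²) = √3010229 ≈ 1735, ∠ = arctan(1735/2) ≈ 89.93°
pole (s+389): 389 + j1735 → |·| = √(389²+1735²) = √3161546 ≈ 1778.1, ∠ = arctan(1735/389) ≈ 77.36°
∠T = 60.04° − 167.29° = -107.25°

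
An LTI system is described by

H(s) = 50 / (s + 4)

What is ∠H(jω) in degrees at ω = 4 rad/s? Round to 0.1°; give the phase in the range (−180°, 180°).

At s = jω = j4:
pole (s+4): 4 + j4 → |·| = √(4²+4²) = √32 ≈ 5.6569, ∠ = arctan(4/4) ≈ 45.00°
∠H = 0.00° − 45.00° = -45.00°

-45.0°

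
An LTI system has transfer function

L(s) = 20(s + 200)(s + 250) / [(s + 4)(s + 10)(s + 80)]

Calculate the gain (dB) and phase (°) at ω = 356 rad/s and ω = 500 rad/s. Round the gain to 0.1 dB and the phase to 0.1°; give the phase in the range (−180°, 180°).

ω = 356: -22.3 dB, -139.5°; ω = 500: -26.5 dB, -127.7°

At s = jω = j356:
zero (s+200): 200 + j356 → |·| = √(200²+356²) = √166736 ≈ 408.33, ∠ = arctan(356/200) ≈ 60.67°
zero (s+250): 250 + j356 → |·| = √(250²+356²) = √189236 ≈ 435.01, ∠ = arctan(356/250) ≈ 54.92°
pole (s+4): 4 + j356 → |·| = √(4²+356²) = √126752 ≈ 356.02, ∠ = arctan(356/4) ≈ 89.36°
pole (s+10): 10 + j356 → |·| = √(10²+356²) = √126836 ≈ 356.14, ∠ = arctan(356/10) ≈ 88.39°
pole (s+80): 80 + j356 → |·| = √(80²+356²) = √133136 ≈ 364.88, ∠ = arctan(356/80) ≈ 77.33°
|L| = 20 · 1.7763e+05 / 4.6264e+07 ≈ 0.07679
Gain = 20 log₁₀(0.07679) ≈ -22.29 dB
∠L = 115.59° − 255.08° = -139.49°

At s = jω = j500:
zero (s+200): 200 + j500 → |·| = √(200²+500²) = √290000 ≈ 538.52, ∠ = arctan(500/200) ≈ 68.20°
zero (s+250): 250 + j500 → |·| = √(250²+500²) = √312500 ≈ 559.02, ∠ = arctan(500/250) ≈ 63.43°
pole (s+4): 4 + j500 → |·| = √(4²+500²) = √250016 ≈ 500.02, ∠ = arctan(500/4) ≈ 89.54°
pole (s+10): 10 + j500 → |·| = √(10²+500²) = √250100 ≈ 500.1, ∠ = arctan(500/10) ≈ 88.85°
pole (s+80): 80 + j500 → |·| = √(80²+500²) = √256400 ≈ 506.36, ∠ = arctan(500/80) ≈ 80.91°
|L| = 20 · 3.0104e+05 / 1.2662e+08 ≈ 0.04755
Gain = 20 log₁₀(0.04755) ≈ -26.46 dB
∠L = 131.63° − 259.30° = -127.67°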